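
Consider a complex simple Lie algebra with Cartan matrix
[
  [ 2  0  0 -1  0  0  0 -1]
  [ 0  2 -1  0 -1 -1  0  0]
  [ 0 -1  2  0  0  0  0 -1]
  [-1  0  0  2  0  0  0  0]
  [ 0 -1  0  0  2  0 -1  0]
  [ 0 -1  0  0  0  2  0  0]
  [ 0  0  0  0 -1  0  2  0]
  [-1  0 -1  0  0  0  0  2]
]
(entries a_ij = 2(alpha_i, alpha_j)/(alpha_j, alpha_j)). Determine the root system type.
type E_8

The matrix has rank 8 with 2's on the diagonal. Reading the off-diagonal entries as Dynkin edges (a single edge where a_ij = a_ji = -1; a double or triple edge where a_ij * a_ji = 2 or 3), the diagram is a chain of 7 nodes with one extra node attached to the third node from one end (E_8). One simple-root ordering that puts it in standard form is (alpha_7, alpha_6, alpha_5, alpha_2, alpha_3, alpha_8, alpha_1, alpha_4). So the algebra is type E_8.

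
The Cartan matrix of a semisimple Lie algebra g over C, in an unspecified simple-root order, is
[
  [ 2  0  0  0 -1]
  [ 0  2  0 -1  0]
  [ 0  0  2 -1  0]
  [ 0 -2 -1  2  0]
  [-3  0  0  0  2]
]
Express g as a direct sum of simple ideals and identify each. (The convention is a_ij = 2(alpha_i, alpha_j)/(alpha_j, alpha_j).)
The diagram associated to this matrix has two connected components: the simple roots {alpha_2, alpha_3, alpha_4} form a chain of 3 nodes with a double edge at one end; the terminal node there is the unique short simple root (B_3), and {alpha_1, alpha_5} form two nodes joined by a triple edge (G_2). A semisimple Lie algebra decomposes uniquely as the direct sum of simple ideals, one per connected component of its Dynkin diagram, so g ≅ B_3 ⊕ G_2 (dimension 21 + 14 = 35).

B_3 (so(7)) + G_2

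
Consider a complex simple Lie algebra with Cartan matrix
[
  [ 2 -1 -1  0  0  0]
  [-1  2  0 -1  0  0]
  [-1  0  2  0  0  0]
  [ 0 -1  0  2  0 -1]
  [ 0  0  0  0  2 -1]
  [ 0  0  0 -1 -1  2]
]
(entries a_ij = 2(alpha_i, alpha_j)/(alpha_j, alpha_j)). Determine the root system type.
type A_6

The matrix has rank 6 with 2's on the diagonal. Reading the off-diagonal entries as Dynkin edges (a single edge where a_ij = a_ji = -1; a double or triple edge where a_ij * a_ji = 2 or 3), the diagram is a chain of 6 nodes with single edges (A_6). One simple-root ordering that puts it in standard form is (alpha_5, alpha_6, alpha_4, alpha_2, alpha_1, alpha_3). So the algebra is type A_6, i.e. sl(7).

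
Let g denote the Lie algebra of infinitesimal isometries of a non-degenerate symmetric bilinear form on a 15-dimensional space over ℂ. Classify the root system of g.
type B_7

This is so(15) with 15 odd, which has dimension 15(15-1)/2 = 105 and rank (15-1)/2 = 7. In the classification of classical Lie algebras, the orthogonal algebra so(2n+1) in an odd number of variables has type B_n; here n = 7, so the Dynkin diagram is a chain of 7 nodes with a double edge at one end; the terminal node there is the unique short simple root (B_7). Hence the type is B_7.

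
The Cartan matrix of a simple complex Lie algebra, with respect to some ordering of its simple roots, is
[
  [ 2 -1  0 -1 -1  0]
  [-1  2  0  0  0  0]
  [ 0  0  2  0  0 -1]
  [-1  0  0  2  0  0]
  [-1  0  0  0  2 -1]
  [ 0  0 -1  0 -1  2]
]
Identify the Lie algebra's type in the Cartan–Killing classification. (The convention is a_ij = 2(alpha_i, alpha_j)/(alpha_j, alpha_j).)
The matrix has rank 6 with 2's on the diagonal. Reading the off-diagonal entries as Dynkin edges (a single edge where a_ij = a_ji = -1; a double or triple edge where a_ij * a_ji = 2 or 3), the diagram is a chain of 4 nodes with a fork of two nodes at one end (D_6). One simple-root ordering that puts it in standard form is (alpha_3, alpha_6, alpha_5, alpha_1, alpha_2, alpha_4). So the algebra is type D_6, i.e. so(12).

D_6 (so(12))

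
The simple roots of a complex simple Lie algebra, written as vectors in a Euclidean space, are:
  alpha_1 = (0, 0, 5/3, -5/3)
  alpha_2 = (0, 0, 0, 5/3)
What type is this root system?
B_2 (so(5))

Compute the Cartan integers a_ij = 2(alpha_i, alpha_j)/(alpha_j, alpha_j); the resulting 2x2 Cartan matrix is
[[2, -2], [-1, 2]].
The roots have two lengths (squared-length ratio 2:1); the short ones are alpha_{2}. The associated Dynkin diagram is a chain of 2 nodes with a double edge at one end; the terminal node there is the unique short simple root (B_2), so the type is B_2 (the algebra so(5)).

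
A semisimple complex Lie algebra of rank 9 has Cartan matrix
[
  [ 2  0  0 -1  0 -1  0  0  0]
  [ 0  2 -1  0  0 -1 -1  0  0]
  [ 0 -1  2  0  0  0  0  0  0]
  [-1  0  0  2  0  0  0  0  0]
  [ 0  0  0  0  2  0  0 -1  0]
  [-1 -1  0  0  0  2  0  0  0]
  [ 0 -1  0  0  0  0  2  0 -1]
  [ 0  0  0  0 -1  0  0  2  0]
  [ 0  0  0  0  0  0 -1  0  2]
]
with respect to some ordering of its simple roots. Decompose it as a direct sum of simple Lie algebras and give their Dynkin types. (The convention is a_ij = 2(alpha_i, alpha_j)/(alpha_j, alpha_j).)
The diagram associated to this matrix has two connected components: the simple roots {alpha_5, alpha_8} form a chain of 2 nodes with single edges (A_2), and {alpha_1, alpha_2, alpha_3, alpha_4, alpha_6, alpha_7, alpha_9} form a chain of 6 nodes with one extra node attached to the third node from one end (E_7). A semisimple Lie algebra decomposes uniquely as the direct sum of simple ideals, one per connected component of its Dynkin diagram, so g ≅ A_2 ⊕ E_7 (dimension 8 + 133 = 141).

A_2 ⊕ E_7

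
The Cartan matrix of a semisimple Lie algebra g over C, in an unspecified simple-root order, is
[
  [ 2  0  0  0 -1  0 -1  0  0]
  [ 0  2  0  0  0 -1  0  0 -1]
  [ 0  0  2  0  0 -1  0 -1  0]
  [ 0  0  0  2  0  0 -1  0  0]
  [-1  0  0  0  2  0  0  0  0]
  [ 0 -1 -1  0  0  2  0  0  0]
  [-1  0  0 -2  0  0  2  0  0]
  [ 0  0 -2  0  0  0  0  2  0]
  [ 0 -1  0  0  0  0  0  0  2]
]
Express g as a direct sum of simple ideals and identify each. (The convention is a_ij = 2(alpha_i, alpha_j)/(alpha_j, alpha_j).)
B_4 + C_5

The diagram associated to this matrix has two connected components: the simple roots {alpha_1, alpha_4, alpha_5, alpha_7} form a chain of 4 nodes with a double edge at one end; the terminal node there is the unique short simple root (B_4), and {alpha_2, alpha_3, alpha_6, alpha_8, alpha_9} form a chain of 5 nodes with a double edge at one end; the terminal node there is the unique long simple root (C_5). A semisimple Lie algebra decomposes uniquely as the direct sum of simple ideals, one per connected component of its Dynkin diagram, so g ≅ B_4 ⊕ C_5 (dimension 36 + 55 = 91).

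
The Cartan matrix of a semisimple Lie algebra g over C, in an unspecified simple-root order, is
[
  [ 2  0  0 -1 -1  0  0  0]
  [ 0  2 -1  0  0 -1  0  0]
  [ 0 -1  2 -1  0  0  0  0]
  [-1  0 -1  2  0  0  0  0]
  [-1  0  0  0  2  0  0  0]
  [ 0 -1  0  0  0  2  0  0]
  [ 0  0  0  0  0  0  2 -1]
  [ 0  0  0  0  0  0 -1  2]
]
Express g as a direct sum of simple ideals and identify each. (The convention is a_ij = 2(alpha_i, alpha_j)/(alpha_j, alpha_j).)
The diagram associated to this matrix has two connected components: the simple roots {alpha_7, alpha_8} form a chain of 2 nodes with single edges (A_2), and {alpha_1, alpha_2, alpha_3, alpha_4, alpha_5, alpha_6} form a chain of 6 nodes with single edges (A_6). A semisimple Lie algebra decomposes uniquely as the direct sum of simple ideals, one per connected component of its Dynkin diagram, so g ≅ A_2 ⊕ A_6 (dimension 8 + 48 = 56).

A2 ⊕ A6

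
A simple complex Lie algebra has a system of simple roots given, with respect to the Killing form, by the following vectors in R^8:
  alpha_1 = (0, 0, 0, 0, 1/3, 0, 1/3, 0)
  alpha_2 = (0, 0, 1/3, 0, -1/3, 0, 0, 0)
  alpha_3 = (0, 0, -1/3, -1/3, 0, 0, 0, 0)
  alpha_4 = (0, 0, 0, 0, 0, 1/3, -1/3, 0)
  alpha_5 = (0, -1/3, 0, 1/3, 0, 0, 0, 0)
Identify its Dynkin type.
A5

Compute the Cartan integers a_ij = 2(alpha_i, alpha_j)/(alpha_j, alpha_j); the resulting 5x5 Cartan matrix is
[[2, -1, 0, -1, 0], [-1, 2, -1, 0, 0], [0, -1, 2, 0, -1], [-1, 0, 0, 2, 0], [0, 0, -1, 0, 2]].
All simple roots have the same length, so the diagram is simply laced. The associated Dynkin diagram is a chain of 5 nodes with single edges (A_5), so the type is A_5 (the algebra sl(6)).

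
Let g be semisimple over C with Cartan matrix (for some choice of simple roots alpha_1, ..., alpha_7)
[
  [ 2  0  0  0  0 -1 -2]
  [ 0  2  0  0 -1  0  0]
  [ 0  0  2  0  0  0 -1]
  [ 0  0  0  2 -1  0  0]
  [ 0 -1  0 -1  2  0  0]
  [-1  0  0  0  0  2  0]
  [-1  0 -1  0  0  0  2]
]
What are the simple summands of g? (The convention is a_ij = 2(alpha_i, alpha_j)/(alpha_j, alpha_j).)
The diagram associated to this matrix has two connected components: the simple roots {alpha_2, alpha_4, alpha_5} form a chain of 3 nodes with single edges (A_3), and {alpha_1, alpha_3, alpha_6, alpha_7} form a chain of 4 nodes with a double edge between the middle two (F_4). A semisimple Lie algebra decomposes uniquely as the direct sum of simple ideals, one per connected component of its Dynkin diagram, so g ≅ A_3 ⊕ F_4 (dimension 15 + 52 = 67).

A_3 ⊕ F_4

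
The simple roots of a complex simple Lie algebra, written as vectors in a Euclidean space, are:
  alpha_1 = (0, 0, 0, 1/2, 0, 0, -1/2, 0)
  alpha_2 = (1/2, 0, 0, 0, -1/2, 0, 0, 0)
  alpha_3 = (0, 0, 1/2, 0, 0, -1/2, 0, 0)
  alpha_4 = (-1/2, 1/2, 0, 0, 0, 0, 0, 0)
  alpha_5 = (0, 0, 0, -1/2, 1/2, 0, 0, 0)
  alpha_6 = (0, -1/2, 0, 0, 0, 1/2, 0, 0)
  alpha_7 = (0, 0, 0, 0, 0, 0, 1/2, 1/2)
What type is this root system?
A_7 (sl(8))

Compute the Cartan integers a_ij = 2(alpha_i, alpha_j)/(alpha_j, alpha_j); the resulting 7x7 Cartan matrix is
[[2, 0, 0, 0, -1, 0, -1], [0, 2, 0, -1, -1, 0, 0], [0, 0, 2, 0, 0, -1, 0], [0, -1, 0, 2, 0, -1, 0], [-1, -1, 0, 0, 2, 0, 0], [0, 0, -1, -1, 0, 2, 0], [-1, 0, 0, 0, 0, 0, 2]].
All simple roots have the same length, so the diagram is simply laced. The associated Dynkin diagram is a chain of 7 nodes with single edges (A_7), so the type is A_7 (the algebra sl(8)).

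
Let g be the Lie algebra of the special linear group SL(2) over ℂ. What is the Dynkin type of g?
This is sl(2), which has dimension 2^2 - 1 = 3 and rank 2 - 1 = 1 (a Cartan subalgebra is the diagonal traceless matrices). In the classification of classical Lie algebras, the special linear algebra sl(n+1) has type A_n; here n = 1, so the Dynkin diagram is a chain of 1 nodes with single edges (A_1). Hence the type is A_1.

A_1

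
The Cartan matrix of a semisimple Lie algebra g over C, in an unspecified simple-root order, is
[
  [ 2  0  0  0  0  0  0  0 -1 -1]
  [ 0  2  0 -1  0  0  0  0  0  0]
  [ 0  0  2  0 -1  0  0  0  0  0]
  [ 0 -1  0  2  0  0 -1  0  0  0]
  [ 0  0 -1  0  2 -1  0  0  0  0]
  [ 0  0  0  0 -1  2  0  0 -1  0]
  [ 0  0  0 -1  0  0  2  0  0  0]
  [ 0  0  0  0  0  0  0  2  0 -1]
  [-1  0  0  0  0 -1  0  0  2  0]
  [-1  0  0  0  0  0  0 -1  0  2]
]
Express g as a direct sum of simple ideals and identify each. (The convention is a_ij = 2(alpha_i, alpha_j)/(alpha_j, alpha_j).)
The diagram associated to this matrix has two connected components: the simple roots {alpha_2, alpha_4, alpha_7} form a chain of 3 nodes with single edges (A_3), and {alpha_1, alpha_3, alpha_5, alpha_6, alpha_8, alpha_9, alpha_10} form a chain of 7 nodes with single edges (A_7). A semisimple Lie algebra decomposes uniquely as the direct sum of simple ideals, one per connected component of its Dynkin diagram, so g ≅ A_3 ⊕ A_7 (dimension 15 + 63 = 78).

type A_3 + type A_7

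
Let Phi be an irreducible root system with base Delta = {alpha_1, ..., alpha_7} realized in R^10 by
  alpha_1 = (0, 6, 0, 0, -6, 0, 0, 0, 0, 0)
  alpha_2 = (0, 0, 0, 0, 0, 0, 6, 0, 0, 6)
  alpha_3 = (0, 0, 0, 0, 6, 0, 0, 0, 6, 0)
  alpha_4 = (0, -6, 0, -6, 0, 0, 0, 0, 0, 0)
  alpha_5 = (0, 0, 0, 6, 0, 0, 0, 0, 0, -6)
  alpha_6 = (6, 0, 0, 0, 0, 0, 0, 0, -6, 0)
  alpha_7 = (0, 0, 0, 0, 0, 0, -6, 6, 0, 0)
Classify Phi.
A_7

Compute the Cartan integers a_ij = 2(alpha_i, alpha_j)/(alpha_j, alpha_j); the resulting 7x7 Cartan matrix is
[[2, 0, -1, -1, 0, 0, 0], [0, 2, 0, 0, -1, 0, -1], [-1, 0, 2, 0, 0, -1, 0], [-1, 0, 0, 2, -1, 0, 0], [0, -1, 0, -1, 2, 0, 0], [0, 0, -1, 0, 0, 2, 0], [0, -1, 0, 0, 0, 0, 2]].
All simple roots have the same length, so the diagram is simply laced. The associated Dynkin diagram is a chain of 7 nodes with single edges (A_7), so the type is A_7 (the algebra sl(8)).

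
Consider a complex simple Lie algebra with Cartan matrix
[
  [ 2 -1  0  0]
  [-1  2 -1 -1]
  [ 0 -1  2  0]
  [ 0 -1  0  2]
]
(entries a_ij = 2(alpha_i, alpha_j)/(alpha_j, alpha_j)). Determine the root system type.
The matrix has rank 4 with 2's on the diagonal. Reading the off-diagonal entries as Dynkin edges (a single edge where a_ij = a_ji = -1; a double or triple edge where a_ij * a_ji = 2 or 3), the diagram is a chain of 2 nodes with a fork of two nodes at one end (D_4). One simple-root ordering that puts it in standard form is (alpha_4, alpha_2, alpha_1, alpha_3). So the algebra is type D_4, i.e. so(8).

D_4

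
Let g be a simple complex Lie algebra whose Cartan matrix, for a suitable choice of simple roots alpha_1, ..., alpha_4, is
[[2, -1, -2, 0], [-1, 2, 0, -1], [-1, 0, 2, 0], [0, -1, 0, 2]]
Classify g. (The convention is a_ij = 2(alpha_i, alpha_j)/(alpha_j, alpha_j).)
B_4

The matrix has rank 4 with 2's on the diagonal. Reading the off-diagonal entries as Dynkin edges (a single edge where a_ij = a_ji = -1; a double or triple edge where a_ij * a_ji = 2 or 3), the diagram is a chain of 4 nodes with a double edge at one end; the terminal node there is the unique short simple root (B_4). One simple-root ordering that puts it in standard form is (alpha_4, alpha_2, alpha_1, alpha_3). So the algebra is type B_4, i.e. so(9).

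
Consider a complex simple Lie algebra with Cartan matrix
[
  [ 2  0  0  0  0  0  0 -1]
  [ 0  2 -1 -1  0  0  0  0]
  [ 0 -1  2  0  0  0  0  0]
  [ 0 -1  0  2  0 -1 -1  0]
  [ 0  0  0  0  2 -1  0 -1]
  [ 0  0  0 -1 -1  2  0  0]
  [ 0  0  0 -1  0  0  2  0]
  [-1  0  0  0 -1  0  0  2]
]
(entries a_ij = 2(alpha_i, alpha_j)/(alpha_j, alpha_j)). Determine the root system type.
E_8

The matrix has rank 8 with 2's on the diagonal. Reading the off-diagonal entries as Dynkin edges (a single edge where a_ij = a_ji = -1; a double or triple edge where a_ij * a_ji = 2 or 3), the diagram is a chain of 7 nodes with one extra node attached to the third node from one end (E_8). One simple-root ordering that puts it in standard form is (alpha_3, alpha_7, alpha_2, alpha_4, alpha_6, alpha_5, alpha_8, alpha_1). So the algebra is type E_8.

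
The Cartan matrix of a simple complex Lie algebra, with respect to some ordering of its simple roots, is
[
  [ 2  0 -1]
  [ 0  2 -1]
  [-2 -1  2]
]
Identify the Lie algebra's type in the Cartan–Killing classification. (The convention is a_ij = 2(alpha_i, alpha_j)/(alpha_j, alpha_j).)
type B_3

The matrix has rank 3 with 2's on the diagonal. Reading the off-diagonal entries as Dynkin edges (a single edge where a_ij = a_ji = -1; a double or triple edge where a_ij * a_ji = 2 or 3), the diagram is a chain of 3 nodes with a double edge at one end; the terminal node there is the unique short simple root (B_3). One simple-root ordering that puts it in standard form is (alpha_2, alpha_3, alpha_1). So the algebra is type B_3, i.e. so(7).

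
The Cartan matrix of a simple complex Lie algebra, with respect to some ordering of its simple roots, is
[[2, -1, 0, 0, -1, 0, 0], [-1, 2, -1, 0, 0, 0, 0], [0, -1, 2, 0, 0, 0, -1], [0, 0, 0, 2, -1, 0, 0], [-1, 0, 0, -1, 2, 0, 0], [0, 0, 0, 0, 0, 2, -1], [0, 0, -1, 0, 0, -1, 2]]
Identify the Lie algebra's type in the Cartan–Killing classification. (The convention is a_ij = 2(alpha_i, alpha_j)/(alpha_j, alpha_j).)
A_7 (sl(8))

The matrix has rank 7 with 2's on the diagonal. Reading the off-diagonal entries as Dynkin edges (a single edge where a_ij = a_ji = -1; a double or triple edge where a_ij * a_ji = 2 or 3), the diagram is a chain of 7 nodes with single edges (A_7). One simple-root ordering that puts it in standard form is (alpha_6, alpha_7, alpha_3, alpha_2, alpha_1, alpha_5, alpha_4). So the algebra is type A_7, i.e. sl(8).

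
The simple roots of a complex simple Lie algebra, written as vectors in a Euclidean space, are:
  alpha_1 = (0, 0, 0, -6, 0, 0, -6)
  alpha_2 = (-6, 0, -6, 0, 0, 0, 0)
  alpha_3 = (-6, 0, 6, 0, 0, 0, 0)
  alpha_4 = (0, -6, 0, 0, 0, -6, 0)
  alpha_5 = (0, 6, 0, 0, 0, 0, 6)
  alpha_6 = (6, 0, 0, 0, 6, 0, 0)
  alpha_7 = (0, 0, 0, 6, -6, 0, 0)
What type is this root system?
Compute the Cartan integers a_ij = 2(alpha_i, alpha_j)/(alpha_j, alpha_j); the resulting 7x7 Cartan matrix is
[[2, 0, 0, 0, -1, 0, -1], [0, 2, 0, 0, 0, -1, 0], [0, 0, 2, 0, 0, -1, 0], [0, 0, 0, 2, -1, 0, 0], [-1, 0, 0, -1, 2, 0, 0], [0, -1, -1, 0, 0, 2, -1], [-1, 0, 0, 0, 0, -1, 2]].
All simple roots have the same length, so the diagram is simply laced. The associated Dynkin diagram is a chain of 5 nodes with a fork of two nodes at one end (D_7), so the type is D_7 (the algebra so(14)).

D_7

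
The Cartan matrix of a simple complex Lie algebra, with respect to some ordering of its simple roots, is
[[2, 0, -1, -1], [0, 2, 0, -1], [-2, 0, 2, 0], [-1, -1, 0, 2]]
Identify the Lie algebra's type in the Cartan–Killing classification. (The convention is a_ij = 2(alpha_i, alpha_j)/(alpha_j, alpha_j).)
The matrix has rank 4 with 2's on the diagonal. Reading the off-diagonal entries as Dynkin edges (a single edge where a_ij = a_ji = -1; a double or triple edge where a_ij * a_ji = 2 or 3), the diagram is a chain of 4 nodes with a double edge at one end; the terminal node there is the unique long simple root (C_4). One simple-root ordering that puts it in standard form is (alpha_2, alpha_4, alpha_1, alpha_3). So the algebra is type C_4, i.e. sp(8).

C4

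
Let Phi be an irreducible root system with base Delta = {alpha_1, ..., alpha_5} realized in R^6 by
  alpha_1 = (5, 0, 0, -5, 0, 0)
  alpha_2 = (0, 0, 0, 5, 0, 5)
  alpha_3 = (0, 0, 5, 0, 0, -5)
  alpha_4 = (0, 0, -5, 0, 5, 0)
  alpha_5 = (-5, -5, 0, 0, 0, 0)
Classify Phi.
A_5

Compute the Cartan integers a_ij = 2(alpha_i, alpha_j)/(alpha_j, alpha_j); the resulting 5x5 Cartan matrix is
[[2, -1, 0, 0, -1], [-1, 2, -1, 0, 0], [0, -1, 2, -1, 0], [0, 0, -1, 2, 0], [-1, 0, 0, 0, 2]].
All simple roots have the same length, so the diagram is simply laced. The associated Dynkin diagram is a chain of 5 nodes with single edges (A_5), so the type is A_5 (the algebra sl(6)).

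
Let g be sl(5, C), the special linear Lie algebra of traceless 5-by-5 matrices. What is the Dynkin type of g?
This is sl(5), which has dimension 5^2 - 1 = 24 and rank 5 - 1 = 4 (a Cartan subalgebra is the diagonal traceless matrices). In the classification of classical Lie algebras, the special linear algebra sl(n+1) has type A_n; here n = 4, so the Dynkin diagram is a chain of 4 nodes with single edges (A_4). Hence the type is A_4.

A4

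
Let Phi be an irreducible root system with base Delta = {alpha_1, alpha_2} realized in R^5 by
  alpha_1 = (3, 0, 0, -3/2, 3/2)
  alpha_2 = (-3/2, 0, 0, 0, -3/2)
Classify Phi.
G2

Compute the Cartan integers a_ij = 2(alpha_i, alpha_j)/(alpha_j, alpha_j); the resulting 2x2 Cartan matrix is
[[2, -3], [-1, 2]].
The roots have two lengths (squared-length ratio 3:1); the short ones are alpha_{2}. The associated Dynkin diagram is two nodes joined by a triple edge (G_2), so the type is G_2.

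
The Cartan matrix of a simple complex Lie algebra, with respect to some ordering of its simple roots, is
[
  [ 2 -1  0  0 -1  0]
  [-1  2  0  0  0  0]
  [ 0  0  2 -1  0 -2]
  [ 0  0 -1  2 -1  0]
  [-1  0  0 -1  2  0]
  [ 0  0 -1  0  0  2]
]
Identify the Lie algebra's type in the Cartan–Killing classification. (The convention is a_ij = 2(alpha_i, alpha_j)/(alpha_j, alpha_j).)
B_6

The matrix has rank 6 with 2's on the diagonal. Reading the off-diagonal entries as Dynkin edges (a single edge where a_ij = a_ji = -1; a double or triple edge where a_ij * a_ji = 2 or 3), the diagram is a chain of 6 nodes with a double edge at one end; the terminal node there is the unique short simple root (B_6). One simple-root ordering that puts it in standard form is (alpha_2, alpha_1, alpha_5, alpha_4, alpha_3, alpha_6). So the algebra is type B_6, i.e. so(13).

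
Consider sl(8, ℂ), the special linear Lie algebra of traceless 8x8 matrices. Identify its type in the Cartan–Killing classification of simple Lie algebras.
A_7

This is sl(8), which has dimension 8^2 - 1 = 63 and rank 8 - 1 = 7 (a Cartan subalgebra is the diagonal traceless matrices). In the classification of classical Lie algebras, the special linear algebra sl(n+1) has type A_n; here n = 7, so the Dynkin diagram is a chain of 7 nodes with single edges (A_7). Hence the type is A_7.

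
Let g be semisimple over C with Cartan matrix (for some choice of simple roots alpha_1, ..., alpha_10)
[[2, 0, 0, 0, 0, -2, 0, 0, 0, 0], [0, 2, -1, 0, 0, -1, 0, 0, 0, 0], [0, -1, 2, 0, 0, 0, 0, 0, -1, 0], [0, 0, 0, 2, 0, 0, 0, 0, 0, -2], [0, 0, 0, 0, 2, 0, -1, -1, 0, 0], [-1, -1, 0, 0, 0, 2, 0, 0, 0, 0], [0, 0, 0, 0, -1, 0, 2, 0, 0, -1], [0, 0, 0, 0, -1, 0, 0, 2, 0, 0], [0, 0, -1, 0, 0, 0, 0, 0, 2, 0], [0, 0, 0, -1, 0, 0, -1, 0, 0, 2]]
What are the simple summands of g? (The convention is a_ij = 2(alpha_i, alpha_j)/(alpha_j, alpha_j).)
The diagram associated to this matrix has two connected components: the simple roots {alpha_1, alpha_2, alpha_3, alpha_6, alpha_9} form a chain of 5 nodes with a double edge at one end; the terminal node there is the unique long simple root (C_5), and {alpha_4, alpha_5, alpha_7, alpha_8, alpha_10} form a chain of 5 nodes with a double edge at one end; the terminal node there is the unique long simple root (C_5). A semisimple Lie algebra decomposes uniquely as the direct sum of simple ideals, one per connected component of its Dynkin diagram, so g ≅ C_5 ⊕ C_5 (dimension 55 + 55 = 110).

C5 ⊕ C5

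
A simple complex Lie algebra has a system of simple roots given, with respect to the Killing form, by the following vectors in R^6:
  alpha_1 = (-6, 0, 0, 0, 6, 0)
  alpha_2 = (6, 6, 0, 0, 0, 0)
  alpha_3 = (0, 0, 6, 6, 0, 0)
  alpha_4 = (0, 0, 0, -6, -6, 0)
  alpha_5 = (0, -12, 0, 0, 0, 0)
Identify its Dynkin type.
C_5

Compute the Cartan integers a_ij = 2(alpha_i, alpha_j)/(alpha_j, alpha_j); the resulting 5x5 Cartan matrix is
[[2, -1, 0, -1, 0], [-1, 2, 0, 0, -1], [0, 0, 2, -1, 0], [-1, 0, -1, 2, 0], [0, -2, 0, 0, 2]].
The roots have two lengths (squared-length ratio 2:1); the short ones are alpha_{1,2,3,4}. The associated Dynkin diagram is a chain of 5 nodes with a double edge at one end; the terminal node there is the unique long simple root (C_5), so the type is C_5 (the algebra sp(10)).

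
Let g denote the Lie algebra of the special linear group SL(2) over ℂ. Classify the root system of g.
This is sl(2), which has dimension 2^2 - 1 = 3 and rank 2 - 1 = 1 (a Cartan subalgebra is the diagonal traceless matrices). In the classification of classical Lie algebras, the special linear algebra sl(n+1) has type A_n; here n = 1, so the Dynkin diagram is a chain of 1 nodes with single edges (A_1). Hence the type is A_1.

type A_1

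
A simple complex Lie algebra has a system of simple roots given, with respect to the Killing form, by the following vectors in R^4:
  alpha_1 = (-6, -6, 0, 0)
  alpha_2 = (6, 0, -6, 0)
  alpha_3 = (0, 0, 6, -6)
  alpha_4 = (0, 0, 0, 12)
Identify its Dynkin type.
C4

Compute the Cartan integers a_ij = 2(alpha_i, alpha_j)/(alpha_j, alpha_j); the resulting 4x4 Cartan matrix is
[[2, -1, 0, 0], [-1, 2, -1, 0], [0, -1, 2, -1], [0, 0, -2, 2]].
The roots have two lengths (squared-length ratio 2:1); the short ones are alpha_{1,2,3}. The associated Dynkin diagram is a chain of 4 nodes with a double edge at one end; the terminal node there is the unique long simple root (C_4), so the type is C_4 (the algebra sp(8)).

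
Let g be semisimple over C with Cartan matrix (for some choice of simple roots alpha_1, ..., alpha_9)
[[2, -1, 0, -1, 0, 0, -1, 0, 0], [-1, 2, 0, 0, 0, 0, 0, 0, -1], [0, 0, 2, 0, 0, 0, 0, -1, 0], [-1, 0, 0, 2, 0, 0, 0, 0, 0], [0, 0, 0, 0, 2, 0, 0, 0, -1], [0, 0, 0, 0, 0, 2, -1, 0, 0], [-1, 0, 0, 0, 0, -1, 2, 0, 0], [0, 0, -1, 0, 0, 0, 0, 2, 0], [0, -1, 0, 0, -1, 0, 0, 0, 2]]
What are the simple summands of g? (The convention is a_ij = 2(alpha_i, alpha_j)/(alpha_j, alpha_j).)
type A_2 + type E_7

The diagram associated to this matrix has two connected components: the simple roots {alpha_3, alpha_8} form a chain of 2 nodes with single edges (A_2), and {alpha_1, alpha_2, alpha_4, alpha_5, alpha_6, alpha_7, alpha_9} form a chain of 6 nodes with one extra node attached to the third node from one end (E_7). A semisimple Lie algebra decomposes uniquely as the direct sum of simple ideals, one per connected component of its Dynkin diagram, so g ≅ A_2 ⊕ E_7 (dimension 8 + 133 = 141).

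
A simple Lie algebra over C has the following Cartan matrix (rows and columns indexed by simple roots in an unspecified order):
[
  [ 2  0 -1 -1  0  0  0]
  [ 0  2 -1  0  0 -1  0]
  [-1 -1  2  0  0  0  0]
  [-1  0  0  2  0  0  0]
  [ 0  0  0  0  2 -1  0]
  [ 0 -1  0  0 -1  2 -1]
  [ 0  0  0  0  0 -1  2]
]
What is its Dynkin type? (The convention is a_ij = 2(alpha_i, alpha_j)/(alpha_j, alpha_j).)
The matrix has rank 7 with 2's on the diagonal. Reading the off-diagonal entries as Dynkin edges (a single edge where a_ij = a_ji = -1; a double or triple edge where a_ij * a_ji = 2 or 3), the diagram is a chain of 5 nodes with a fork of two nodes at one end (D_7). One simple-root ordering that puts it in standard form is (alpha_4, alpha_1, alpha_3, alpha_2, alpha_6, alpha_5, alpha_7). So the algebra is type D_7, i.e. so(14).

D_7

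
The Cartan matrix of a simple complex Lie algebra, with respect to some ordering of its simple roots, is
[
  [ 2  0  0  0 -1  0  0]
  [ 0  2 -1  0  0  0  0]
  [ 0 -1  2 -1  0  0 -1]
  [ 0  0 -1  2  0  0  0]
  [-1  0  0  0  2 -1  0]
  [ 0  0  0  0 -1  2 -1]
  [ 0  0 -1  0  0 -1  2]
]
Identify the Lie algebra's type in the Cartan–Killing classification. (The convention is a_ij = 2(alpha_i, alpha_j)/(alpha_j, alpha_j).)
D_7

The matrix has rank 7 with 2's on the diagonal. Reading the off-diagonal entries as Dynkin edges (a single edge where a_ij = a_ji = -1; a double or triple edge where a_ij * a_ji = 2 or 3), the diagram is a chain of 5 nodes with a fork of two nodes at one end (D_7). One simple-root ordering that puts it in standard form is (alpha_1, alpha_5, alpha_6, alpha_7, alpha_3, alpha_4, alpha_2). So the algebra is type D_7, i.e. so(14).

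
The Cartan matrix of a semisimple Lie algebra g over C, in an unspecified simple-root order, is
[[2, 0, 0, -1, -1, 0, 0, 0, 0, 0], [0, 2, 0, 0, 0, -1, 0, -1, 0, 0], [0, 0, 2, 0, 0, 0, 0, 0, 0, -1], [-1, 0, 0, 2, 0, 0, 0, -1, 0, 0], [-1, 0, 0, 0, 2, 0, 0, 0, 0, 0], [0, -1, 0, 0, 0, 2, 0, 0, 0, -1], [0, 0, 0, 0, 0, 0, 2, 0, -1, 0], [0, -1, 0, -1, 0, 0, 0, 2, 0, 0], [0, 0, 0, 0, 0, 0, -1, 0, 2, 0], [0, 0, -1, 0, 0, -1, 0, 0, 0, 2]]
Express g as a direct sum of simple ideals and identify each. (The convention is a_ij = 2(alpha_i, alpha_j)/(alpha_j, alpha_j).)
A_2 (sl(3)) + A_8 (sl(9))

The diagram associated to this matrix has two connected components: the simple roots {alpha_7, alpha_9} form a chain of 2 nodes with single edges (A_2), and {alpha_1, alpha_2, alpha_3, alpha_4, alpha_5, alpha_6, alpha_8, alpha_10} form a chain of 8 nodes with single edges (A_8). A semisimple Lie algebra decomposes uniquely as the direct sum of simple ideals, one per connected component of its Dynkin diagram, so g ≅ A_2 ⊕ A_8 (dimension 8 + 80 = 88).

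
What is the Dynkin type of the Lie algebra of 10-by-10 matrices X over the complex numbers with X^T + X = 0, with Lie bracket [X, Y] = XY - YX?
type D_5

This is so(10) with 10 even, which has dimension 10(10-1)/2 = 45 and rank 10/2 = 5. In the classification of classical Lie algebras, the orthogonal algebra so(2n) in an even number of variables has type D_n; here n = 5, so the Dynkin diagram is a chain of 3 nodes with a fork of two nodes at one end (D_5). Hence the type is D_5.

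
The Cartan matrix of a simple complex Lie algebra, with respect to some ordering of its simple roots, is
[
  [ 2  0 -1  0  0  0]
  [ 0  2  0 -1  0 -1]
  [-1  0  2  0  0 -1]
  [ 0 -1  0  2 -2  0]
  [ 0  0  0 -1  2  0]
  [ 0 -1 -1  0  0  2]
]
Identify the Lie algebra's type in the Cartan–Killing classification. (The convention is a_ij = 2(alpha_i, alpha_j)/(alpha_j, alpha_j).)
The matrix has rank 6 with 2's on the diagonal. Reading the off-diagonal entries as Dynkin edges (a single edge where a_ij = a_ji = -1; a double or triple edge where a_ij * a_ji = 2 or 3), the diagram is a chain of 6 nodes with a double edge at one end; the terminal node there is the unique short simple root (B_6). One simple-root ordering that puts it in standard form is (alpha_1, alpha_3, alpha_6, alpha_2, alpha_4, alpha_5). So the algebra is type B_6, i.e. so(13).

B_6 (so(13))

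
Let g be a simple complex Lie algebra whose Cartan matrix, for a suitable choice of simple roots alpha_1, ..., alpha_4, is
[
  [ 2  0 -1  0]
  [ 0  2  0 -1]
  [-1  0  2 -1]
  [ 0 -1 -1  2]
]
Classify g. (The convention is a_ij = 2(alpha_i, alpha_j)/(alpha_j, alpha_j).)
The matrix has rank 4 with 2's on the diagonal. Reading the off-diagonal entries as Dynkin edges (a single edge where a_ij = a_ji = -1; a double or triple edge where a_ij * a_ji = 2 or 3), the diagram is a chain of 4 nodes with single edges (A_4). One simple-root ordering that puts it in standard form is (alpha_2, alpha_4, alpha_3, alpha_1). So the algebra is type A_4, i.e. sl(5).

A4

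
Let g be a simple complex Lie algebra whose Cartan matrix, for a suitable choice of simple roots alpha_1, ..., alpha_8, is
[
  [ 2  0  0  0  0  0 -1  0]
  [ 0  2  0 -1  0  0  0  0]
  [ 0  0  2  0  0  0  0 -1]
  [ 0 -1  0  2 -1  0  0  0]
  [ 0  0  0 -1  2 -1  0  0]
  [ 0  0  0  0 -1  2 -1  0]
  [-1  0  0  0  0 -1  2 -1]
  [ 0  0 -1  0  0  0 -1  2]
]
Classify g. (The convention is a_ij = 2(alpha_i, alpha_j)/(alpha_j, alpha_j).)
The matrix has rank 8 with 2's on the diagonal. Reading the off-diagonal entries as Dynkin edges (a single edge where a_ij = a_ji = -1; a double or triple edge where a_ij * a_ji = 2 or 3), the diagram is a chain of 7 nodes with one extra node attached to the third node from one end (E_8). One simple-root ordering that puts it in standard form is (alpha_3, alpha_1, alpha_8, alpha_7, alpha_6, alpha_5, alpha_4, alpha_2). So the algebra is type E_8.

type E_8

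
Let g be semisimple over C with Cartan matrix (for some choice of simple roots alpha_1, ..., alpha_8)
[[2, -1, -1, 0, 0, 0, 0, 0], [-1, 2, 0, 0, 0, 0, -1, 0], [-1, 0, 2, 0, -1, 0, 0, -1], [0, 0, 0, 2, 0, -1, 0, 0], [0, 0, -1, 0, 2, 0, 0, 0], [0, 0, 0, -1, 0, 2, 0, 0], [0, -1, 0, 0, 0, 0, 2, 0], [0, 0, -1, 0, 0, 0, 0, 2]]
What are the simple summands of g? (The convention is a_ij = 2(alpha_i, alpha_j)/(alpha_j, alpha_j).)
A2 + D6

The diagram associated to this matrix has two connected components: the simple roots {alpha_4, alpha_6} form a chain of 2 nodes with single edges (A_2), and {alpha_1, alpha_2, alpha_3, alpha_5, alpha_7, alpha_8} form a chain of 4 nodes with a fork of two nodes at one end (D_6). A semisimple Lie algebra decomposes uniquely as the direct sum of simple ideals, one per connected component of its Dynkin diagram, so g ≅ A_2 ⊕ D_6 (dimension 8 + 66 = 74).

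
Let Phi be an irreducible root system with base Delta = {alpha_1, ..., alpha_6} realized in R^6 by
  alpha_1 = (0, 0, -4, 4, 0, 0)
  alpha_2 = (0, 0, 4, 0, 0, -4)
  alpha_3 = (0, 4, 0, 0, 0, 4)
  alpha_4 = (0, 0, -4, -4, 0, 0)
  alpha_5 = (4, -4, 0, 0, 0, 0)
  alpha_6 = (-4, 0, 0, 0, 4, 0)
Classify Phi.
Compute the Cartan integers a_ij = 2(alpha_i, alpha_j)/(alpha_j, alpha_j); the resulting 6x6 Cartan matrix is
[[2, -1, 0, 0, 0, 0], [-1, 2, -1, -1, 0, 0], [0, -1, 2, 0, -1, 0], [0, -1, 0, 2, 0, 0], [0, 0, -1, 0, 2, -1], [0, 0, 0, 0, -1, 2]].
All simple roots have the same length, so the diagram is simply laced. The associated Dynkin diagram is a chain of 4 nodes with a fork of two nodes at one end (D_6), so the type is D_6 (the algebra so(12)).

type D_6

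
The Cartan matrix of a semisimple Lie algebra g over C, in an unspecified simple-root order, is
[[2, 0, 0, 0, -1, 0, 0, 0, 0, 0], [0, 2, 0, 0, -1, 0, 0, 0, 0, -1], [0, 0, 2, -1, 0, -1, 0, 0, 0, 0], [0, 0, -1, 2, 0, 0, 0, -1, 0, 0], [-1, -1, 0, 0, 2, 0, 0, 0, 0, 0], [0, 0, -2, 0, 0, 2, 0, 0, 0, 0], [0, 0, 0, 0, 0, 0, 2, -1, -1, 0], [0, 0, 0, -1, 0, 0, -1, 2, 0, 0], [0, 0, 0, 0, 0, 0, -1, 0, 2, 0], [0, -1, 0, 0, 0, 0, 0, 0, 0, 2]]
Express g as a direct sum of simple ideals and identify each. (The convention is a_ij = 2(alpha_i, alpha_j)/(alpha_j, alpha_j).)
A4 + C6

The diagram associated to this matrix has two connected components: the simple roots {alpha_1, alpha_2, alpha_5, alpha_10} form a chain of 4 nodes with single edges (A_4), and {alpha_3, alpha_4, alpha_6, alpha_7, alpha_8, alpha_9} form a chain of 6 nodes with a double edge at one end; the terminal node there is the unique long simple root (C_6). A semisimple Lie algebra decomposes uniquely as the direct sum of simple ideals, one per connected component of its Dynkin diagram, so g ≅ A_4 ⊕ C_6 (dimension 24 + 78 = 102).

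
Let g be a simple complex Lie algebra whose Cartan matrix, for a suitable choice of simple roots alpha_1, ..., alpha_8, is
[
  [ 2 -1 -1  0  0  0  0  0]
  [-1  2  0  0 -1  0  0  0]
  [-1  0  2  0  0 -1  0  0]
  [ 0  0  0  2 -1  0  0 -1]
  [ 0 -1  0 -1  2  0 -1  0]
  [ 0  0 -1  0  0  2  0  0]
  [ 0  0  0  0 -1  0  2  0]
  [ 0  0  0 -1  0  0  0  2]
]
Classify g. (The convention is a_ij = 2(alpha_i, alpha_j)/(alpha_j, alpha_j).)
The matrix has rank 8 with 2's on the diagonal. Reading the off-diagonal entries as Dynkin edges (a single edge where a_ij = a_ji = -1; a double or triple edge where a_ij * a_ji = 2 or 3), the diagram is a chain of 7 nodes with one extra node attached to the third node from one end (E_8). One simple-root ordering that puts it in standard form is (alpha_8, alpha_7, alpha_4, alpha_5, alpha_2, alpha_1, alpha_3, alpha_6). So the algebra is type E_8.

type E_8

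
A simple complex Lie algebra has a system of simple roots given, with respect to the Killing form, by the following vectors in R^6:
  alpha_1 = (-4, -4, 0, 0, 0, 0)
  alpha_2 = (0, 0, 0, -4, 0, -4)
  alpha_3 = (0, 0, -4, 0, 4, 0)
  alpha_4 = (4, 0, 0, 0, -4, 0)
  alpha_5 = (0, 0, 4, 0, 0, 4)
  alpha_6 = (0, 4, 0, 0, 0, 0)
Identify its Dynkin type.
Compute the Cartan integers a_ij = 2(alpha_i, alpha_j)/(alpha_j, alpha_j); the resulting 6x6 Cartan matrix is
[[2, 0, 0, -1, 0, -2], [0, 2, 0, 0, -1, 0], [0, 0, 2, -1, -1, 0], [-1, 0, -1, 2, 0, 0], [0, -1, -1, 0, 2, 0], [-1, 0, 0, 0, 0, 2]].
The roots have two lengths (squared-length ratio 2:1); the short ones are alpha_{6}. The associated Dynkin diagram is a chain of 6 nodes with a double edge at one end; the terminal node there is the unique short simple root (B_6), so the type is B_6 (the algebra so(13)).

B_6 (so(13))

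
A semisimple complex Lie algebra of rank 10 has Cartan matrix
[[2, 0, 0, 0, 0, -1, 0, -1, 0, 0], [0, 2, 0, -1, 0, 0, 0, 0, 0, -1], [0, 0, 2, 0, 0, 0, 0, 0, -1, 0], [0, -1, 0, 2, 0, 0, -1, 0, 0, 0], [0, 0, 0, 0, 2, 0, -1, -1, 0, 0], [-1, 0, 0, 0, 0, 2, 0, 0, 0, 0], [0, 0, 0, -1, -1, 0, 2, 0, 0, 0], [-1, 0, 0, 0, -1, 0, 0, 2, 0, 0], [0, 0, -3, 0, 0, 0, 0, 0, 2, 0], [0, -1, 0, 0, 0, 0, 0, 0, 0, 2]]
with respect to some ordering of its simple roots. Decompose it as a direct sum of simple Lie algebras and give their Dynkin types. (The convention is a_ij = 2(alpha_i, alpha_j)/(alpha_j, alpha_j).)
The diagram associated to this matrix has two connected components: the simple roots {alpha_1, alpha_2, alpha_4, alpha_5, alpha_6, alpha_7, alpha_8, alpha_10} form a chain of 8 nodes with single edges (A_8), and {alpha_3, alpha_9} form two nodes joined by a triple edge (G_2). A semisimple Lie algebra decomposes uniquely as the direct sum of simple ideals, one per connected component of its Dynkin diagram, so g ≅ A_8 ⊕ G_2 (dimension 80 + 14 = 94).

A_8 (sl(9)) + G_2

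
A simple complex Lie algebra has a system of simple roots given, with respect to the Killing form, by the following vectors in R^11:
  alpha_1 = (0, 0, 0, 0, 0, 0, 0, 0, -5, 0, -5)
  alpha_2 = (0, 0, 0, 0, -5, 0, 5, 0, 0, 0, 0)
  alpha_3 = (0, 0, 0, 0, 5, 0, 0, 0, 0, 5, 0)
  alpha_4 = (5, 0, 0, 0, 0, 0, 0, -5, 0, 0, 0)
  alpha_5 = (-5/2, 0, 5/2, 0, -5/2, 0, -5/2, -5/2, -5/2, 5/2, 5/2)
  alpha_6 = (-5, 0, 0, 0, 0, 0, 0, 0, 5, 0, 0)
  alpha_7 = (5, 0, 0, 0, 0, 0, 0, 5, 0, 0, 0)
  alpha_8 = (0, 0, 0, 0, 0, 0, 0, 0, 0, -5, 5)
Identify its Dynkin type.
E_8

Compute the Cartan integers a_ij = 2(alpha_i, alpha_j)/(alpha_j, alpha_j); the resulting 8x8 Cartan matrix is
[[2, 0, 0, 0, 0, -1, 0, -1], [0, 2, -1, 0, 0, 0, 0, 0], [0, -1, 2, 0, 0, 0, 0, -1], [0, 0, 0, 2, 0, -1, 0, 0], [0, 0, 0, 0, 2, 0, -1, 0], [-1, 0, 0, -1, 0, 2, -1, 0], [0, 0, 0, 0, -1, -1, 2, 0], [-1, 0, -1, 0, 0, 0, 0, 2]].
All simple roots have the same length, so the diagram is simply laced. The associated Dynkin diagram is a chain of 7 nodes with one extra node attached to the third node from one end (E_8), so the type is E_8.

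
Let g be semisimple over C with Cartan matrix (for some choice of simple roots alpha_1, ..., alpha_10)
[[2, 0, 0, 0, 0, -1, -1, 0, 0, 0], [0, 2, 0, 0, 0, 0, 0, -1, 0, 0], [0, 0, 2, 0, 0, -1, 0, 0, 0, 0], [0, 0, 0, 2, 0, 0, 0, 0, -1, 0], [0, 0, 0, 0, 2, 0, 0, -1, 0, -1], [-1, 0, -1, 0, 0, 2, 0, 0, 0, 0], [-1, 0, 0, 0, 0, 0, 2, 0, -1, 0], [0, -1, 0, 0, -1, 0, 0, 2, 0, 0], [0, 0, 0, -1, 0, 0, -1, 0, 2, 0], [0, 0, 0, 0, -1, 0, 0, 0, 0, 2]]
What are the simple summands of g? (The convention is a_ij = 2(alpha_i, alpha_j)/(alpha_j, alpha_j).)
The diagram associated to this matrix has two connected components: the simple roots {alpha_2, alpha_5, alpha_8, alpha_10} form a chain of 4 nodes with single edges (A_4), and {alpha_1, alpha_3, alpha_4, alpha_6, alpha_7, alpha_9} form a chain of 6 nodes with single edges (A_6). A semisimple Lie algebra decomposes uniquely as the direct sum of simple ideals, one per connected component of its Dynkin diagram, so g ≅ A_4 ⊕ A_6 (dimension 24 + 48 = 72).

A4 + A6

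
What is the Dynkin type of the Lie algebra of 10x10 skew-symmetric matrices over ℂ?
D_5

This is so(10) with 10 even, which has dimension 10(10-1)/2 = 45 and rank 10/2 = 5. In the classification of classical Lie algebras, the orthogonal algebra so(2n) in an even number of variables has type D_n; here n = 5, so the Dynkin diagram is a chain of 3 nodes with a fork of two nodes at one end (D_5). Hence the type is D_5.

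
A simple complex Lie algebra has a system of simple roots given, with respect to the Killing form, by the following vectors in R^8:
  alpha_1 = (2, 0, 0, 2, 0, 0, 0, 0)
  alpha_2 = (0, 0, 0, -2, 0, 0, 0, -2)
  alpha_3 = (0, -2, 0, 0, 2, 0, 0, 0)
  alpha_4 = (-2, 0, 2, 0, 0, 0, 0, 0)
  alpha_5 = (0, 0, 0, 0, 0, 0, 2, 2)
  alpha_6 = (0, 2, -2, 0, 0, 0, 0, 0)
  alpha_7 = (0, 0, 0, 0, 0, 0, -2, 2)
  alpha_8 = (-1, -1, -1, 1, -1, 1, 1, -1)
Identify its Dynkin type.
type E_8

Compute the Cartan integers a_ij = 2(alpha_i, alpha_j)/(alpha_j, alpha_j); the resulting 8x8 Cartan matrix is
[[2, -1, 0, -1, 0, 0, 0, 0], [-1, 2, 0, 0, -1, 0, -1, 0], [0, 0, 2, 0, 0, -1, 0, 0], [-1, 0, 0, 2, 0, -1, 0, 0], [0, -1, 0, 0, 2, 0, 0, 0], [0, 0, -1, -1, 0, 2, 0, 0], [0, -1, 0, 0, 0, 0, 2, -1], [0, 0, 0, 0, 0, 0, -1, 2]].
All simple roots have the same length, so the diagram is simply laced. The associated Dynkin diagram is a chain of 7 nodes with one extra node attached to the third node from one end (E_8), so the type is E_8.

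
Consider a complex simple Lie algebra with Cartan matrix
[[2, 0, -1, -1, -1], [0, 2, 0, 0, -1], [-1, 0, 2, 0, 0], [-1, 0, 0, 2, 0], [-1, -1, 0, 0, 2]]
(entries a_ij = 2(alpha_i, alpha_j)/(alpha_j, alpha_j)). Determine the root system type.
D5

The matrix has rank 5 with 2's on the diagonal. Reading the off-diagonal entries as Dynkin edges (a single edge where a_ij = a_ji = -1; a double or triple edge where a_ij * a_ji = 2 or 3), the diagram is a chain of 3 nodes with a fork of two nodes at one end (D_5). One simple-root ordering that puts it in standard form is (alpha_2, alpha_5, alpha_1, alpha_4, alpha_3). So the algebra is type D_5, i.e. so(10).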